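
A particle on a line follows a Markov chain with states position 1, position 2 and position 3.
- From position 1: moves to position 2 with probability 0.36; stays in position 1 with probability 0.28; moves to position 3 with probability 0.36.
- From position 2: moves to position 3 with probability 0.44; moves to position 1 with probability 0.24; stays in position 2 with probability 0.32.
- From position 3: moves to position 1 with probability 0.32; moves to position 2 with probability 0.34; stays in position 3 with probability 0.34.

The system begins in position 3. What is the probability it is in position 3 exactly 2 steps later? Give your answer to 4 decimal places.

Sum over the intermediate state after 1 step:
P = P(position 3→position 1)·P(position 1→position 3) + P(position 3→position 2)·P(position 2→position 3) + P(position 3→position 3)·P(position 3→position 3)
  = 0.32×0.36 + 0.34×0.44 + 0.34×0.34
  = 0.1152 + 0.1496 + 0.1156 = 0.3804

0.3804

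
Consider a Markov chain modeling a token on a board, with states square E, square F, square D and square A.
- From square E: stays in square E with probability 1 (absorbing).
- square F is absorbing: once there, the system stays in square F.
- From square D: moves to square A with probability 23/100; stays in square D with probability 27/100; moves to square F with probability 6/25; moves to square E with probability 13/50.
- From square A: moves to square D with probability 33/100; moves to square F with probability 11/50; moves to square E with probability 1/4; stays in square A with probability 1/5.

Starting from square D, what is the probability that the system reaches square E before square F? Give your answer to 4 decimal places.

Let h(s) be the probability of absorption at square E starting from transient state s. Then h(square E) = 1 and h(square F) = 0. By first-step analysis:
h(square D) = 0.26·1 + 0.24·0 + 0.27·h(square D) + 0.23·h(square A)
h(square A) = 0.25·1 + 0.22·0 + 0.33·h(square D) + 0.2·h(square A)
Solving: h(square D) = 0.5225, h(square A) = 0.5280.
Starting from square D, the probability is 0.5225.

0.5225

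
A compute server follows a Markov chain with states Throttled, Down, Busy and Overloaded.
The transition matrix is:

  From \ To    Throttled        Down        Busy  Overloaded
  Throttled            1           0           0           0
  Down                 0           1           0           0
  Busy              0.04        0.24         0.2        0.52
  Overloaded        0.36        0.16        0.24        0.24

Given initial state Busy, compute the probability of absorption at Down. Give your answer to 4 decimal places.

0.5497

Let h(s) be the probability of absorption at Down starting from transient state s. Then h(Down) = 1 and h(Throttled) = 0. By first-step analysis:
h(Busy) = 0.04·0 + 0.24·1 + 0.2·h(Busy) + 0.52·h(Overloaded)
h(Overloaded) = 0.36·0 + 0.16·1 + 0.24·h(Busy) + 0.24·h(Overloaded)
Solving: h(Busy) = 0.5497, h(Overloaded) = 0.3841.
Starting from Busy, the probability is 0.5497.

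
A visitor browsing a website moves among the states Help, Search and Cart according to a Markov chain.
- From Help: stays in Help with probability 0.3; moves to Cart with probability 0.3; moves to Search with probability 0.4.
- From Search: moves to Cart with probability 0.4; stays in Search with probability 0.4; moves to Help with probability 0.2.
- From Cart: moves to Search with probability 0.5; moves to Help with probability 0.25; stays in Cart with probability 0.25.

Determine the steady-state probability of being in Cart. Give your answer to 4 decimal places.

Let the stationary distribution be π with π = πP and π_1 + π_2 + π_3 = 1.
π_1 = 0.3·π_1 + 0.2·π_2 + 0.25·π_3
π_2 = 0.4·π_1 + 0.4·π_2 + 0.5·π_3
Solving with the normalization constraint gives π = (0.2404, 0.4327, 0.3269).
So the stationary probability of Cart is 0.3269.

0.3269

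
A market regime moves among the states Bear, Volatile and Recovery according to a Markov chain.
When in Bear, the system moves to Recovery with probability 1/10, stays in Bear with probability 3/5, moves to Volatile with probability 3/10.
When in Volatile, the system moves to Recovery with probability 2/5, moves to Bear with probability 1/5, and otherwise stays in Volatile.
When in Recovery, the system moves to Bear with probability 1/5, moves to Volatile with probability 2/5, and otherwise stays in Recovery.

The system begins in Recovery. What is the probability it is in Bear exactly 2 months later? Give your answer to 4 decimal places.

Sum over the intermediate state after 1 month:
P = P(Recovery→Bear)·P(Bear→Bear) + P(Recovery→Volatile)·P(Volatile→Bear) + P(Recovery→Recovery)·P(Recovery→Bear)
  = 0.2×0.6 + 0.4×0.2 + 0.4×0.2
  = 0.1200 + 0.0800 + 0.0800 = 0.2800

0.2800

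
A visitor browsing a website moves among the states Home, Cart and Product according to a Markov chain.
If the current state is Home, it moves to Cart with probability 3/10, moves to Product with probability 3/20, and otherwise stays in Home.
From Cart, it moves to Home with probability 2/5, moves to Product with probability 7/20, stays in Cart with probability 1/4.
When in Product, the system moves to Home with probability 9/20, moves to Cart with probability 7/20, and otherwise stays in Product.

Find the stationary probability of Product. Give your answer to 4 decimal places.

0.2203

Let the stationary distribution be π with π = πP and π_1 + π_2 + π_3 = 1.
π_1 = 0.55·π_1 + 0.4·π_2 + 0.45·π_3
π_2 = 0.3·π_1 + 0.25·π_2 + 0.35·π_3
Solving with the normalization constraint gives π = (0.4835, 0.2962, 0.2203).
So the stationary probability of Product is 0.2203.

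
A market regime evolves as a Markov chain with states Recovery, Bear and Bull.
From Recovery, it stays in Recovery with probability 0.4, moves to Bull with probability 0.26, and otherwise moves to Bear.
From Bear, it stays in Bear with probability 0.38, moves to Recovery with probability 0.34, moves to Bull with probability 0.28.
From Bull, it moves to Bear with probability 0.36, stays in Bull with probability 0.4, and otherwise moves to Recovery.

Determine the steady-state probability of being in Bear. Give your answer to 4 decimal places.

0.3606

Let the stationary distribution be π with π = πP and π_1 + π_2 + π_3 = 1.
π_1 = 0.4·π_1 + 0.34·π_2 + 0.24·π_3
π_2 = 0.34·π_1 + 0.38·π_2 + 0.36·π_3
Solving with the normalization constraint gives π = (0.3286, 0.3606, 0.3107).
So the stationary probability of Bear is 0.3606.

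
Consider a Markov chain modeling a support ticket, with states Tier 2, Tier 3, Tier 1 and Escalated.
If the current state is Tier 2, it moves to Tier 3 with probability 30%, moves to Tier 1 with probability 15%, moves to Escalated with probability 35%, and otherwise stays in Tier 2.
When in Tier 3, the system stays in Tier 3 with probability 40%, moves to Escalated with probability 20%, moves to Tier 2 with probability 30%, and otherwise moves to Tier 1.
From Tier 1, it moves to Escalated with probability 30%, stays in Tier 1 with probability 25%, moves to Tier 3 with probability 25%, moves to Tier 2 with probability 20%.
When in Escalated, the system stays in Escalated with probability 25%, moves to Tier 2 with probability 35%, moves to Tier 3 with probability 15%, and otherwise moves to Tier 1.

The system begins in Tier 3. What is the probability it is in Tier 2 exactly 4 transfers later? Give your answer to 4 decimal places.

Propagate the distribution vector 4 transfers from Tier 3.
After 0 transfers: (0.0000, 1.0000, 0.0000, 0.0000)
After 1 transfer: (0.3000, 0.4000, 0.1000, 0.2000)
After 2 transfers: (0.2700, 0.3050, 0.1600, 0.2650)
After 3 transfers: (0.2703, 0.2828, 0.1773, 0.2698)
After 4 transfers: (0.2687, 0.2790, 0.1806, 0.2718)
P(in Tier 2 after 4 transfers) = 0.2687

0.2687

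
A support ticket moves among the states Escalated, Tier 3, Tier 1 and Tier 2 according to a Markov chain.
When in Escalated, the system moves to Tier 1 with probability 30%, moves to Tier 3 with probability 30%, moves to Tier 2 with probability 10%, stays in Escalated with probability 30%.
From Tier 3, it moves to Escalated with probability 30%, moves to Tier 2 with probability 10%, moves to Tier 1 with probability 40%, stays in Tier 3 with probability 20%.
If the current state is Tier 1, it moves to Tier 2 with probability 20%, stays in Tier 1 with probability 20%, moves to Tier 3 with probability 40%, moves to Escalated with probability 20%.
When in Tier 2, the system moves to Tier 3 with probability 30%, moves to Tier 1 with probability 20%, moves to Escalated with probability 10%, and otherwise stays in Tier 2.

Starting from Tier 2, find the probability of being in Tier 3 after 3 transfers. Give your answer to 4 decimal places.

Propagate the distribution vector 3 transfers from Tier 2.
After 0 transfers: (0.0000, 0.0000, 0.0000, 1.0000)
After 1 transfer: (0.1000, 0.3000, 0.2000, 0.4000)
After 2 transfers: (0.2000, 0.2900, 0.2700, 0.2400)
After 3 transfers: (0.2250, 0.2980, 0.2780, 0.1990)
P(in Tier 3 after 3 transfers) = 0.2980

0.2980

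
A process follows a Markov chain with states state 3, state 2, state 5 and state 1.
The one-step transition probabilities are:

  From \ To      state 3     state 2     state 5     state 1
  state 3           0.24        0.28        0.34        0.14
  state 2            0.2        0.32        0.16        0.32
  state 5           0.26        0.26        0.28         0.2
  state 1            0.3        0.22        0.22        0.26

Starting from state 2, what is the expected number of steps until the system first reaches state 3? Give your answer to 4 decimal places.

4.1673

Let t(s) be the expected number of steps to first reach state 3 from state s, with t(state 3) = 0. Conditioning on the first step:
t(state 2) = 1 + 0.32·t(state 2) + 0.16·t(state 5) + 0.32·t(state 1)
t(state 5) = 1 + 0.26·t(state 2) + 0.28·t(state 5) + 0.2·t(state 1)
t(state 1) = 1 + 0.22·t(state 2) + 0.22·t(state 5) + 0.26·t(state 1)
Solving: t(state 2) = 4.1673, t(state 5) = 3.9385, t(state 1) = 3.7612.
Expected steps from state 2 to state 3: 4.1673.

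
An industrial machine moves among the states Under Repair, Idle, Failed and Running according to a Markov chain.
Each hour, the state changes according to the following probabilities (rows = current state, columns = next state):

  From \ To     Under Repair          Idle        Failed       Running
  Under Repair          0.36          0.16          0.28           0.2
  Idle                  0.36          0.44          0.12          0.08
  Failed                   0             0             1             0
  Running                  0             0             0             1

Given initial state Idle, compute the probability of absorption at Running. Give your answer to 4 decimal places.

Let h(s) be the probability of absorption at Running starting from transient state s. Then h(Running) = 1 and h(Failed) = 0. By first-step analysis:
h(Under Repair) = 0.36·h(Under Repair) + 0.16·h(Idle) + 0.28·0 + 0.2·1
h(Idle) = 0.36·h(Under Repair) + 0.44·h(Idle) + 0.12·0 + 0.08·1
Solving: h(Under Repair) = 0.4149, h(Idle) = 0.4096.
Starting from Idle, the probability is 0.4096.

0.4096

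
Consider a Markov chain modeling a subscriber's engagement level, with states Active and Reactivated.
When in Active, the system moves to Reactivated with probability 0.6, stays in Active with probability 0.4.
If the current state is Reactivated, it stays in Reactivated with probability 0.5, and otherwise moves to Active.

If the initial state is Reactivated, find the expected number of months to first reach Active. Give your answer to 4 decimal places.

Let t(s) be the expected number of months to first reach Active from state s, with t(Active) = 0. Conditioning on the first month:
t(Reactivated) = 1 + 0.5·t(Reactivated)
Solving: t(Reactivated) = 2.0000.
Expected months from Reactivated to Active: 2.0000.

2.0000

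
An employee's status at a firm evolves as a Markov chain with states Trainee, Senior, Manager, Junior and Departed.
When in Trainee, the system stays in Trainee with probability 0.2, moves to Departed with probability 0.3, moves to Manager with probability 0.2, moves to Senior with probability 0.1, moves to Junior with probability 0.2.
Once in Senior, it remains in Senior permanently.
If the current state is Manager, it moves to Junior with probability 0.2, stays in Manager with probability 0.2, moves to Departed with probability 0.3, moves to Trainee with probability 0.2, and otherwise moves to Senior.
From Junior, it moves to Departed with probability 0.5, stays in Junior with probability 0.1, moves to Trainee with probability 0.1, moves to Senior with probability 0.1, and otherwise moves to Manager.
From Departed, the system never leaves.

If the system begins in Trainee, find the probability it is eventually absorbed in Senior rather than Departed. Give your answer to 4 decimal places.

0.2292

Let h(s) be the probability of absorption at Senior starting from transient state s. Then h(Senior) = 1 and h(Departed) = 0. By first-step analysis:
h(Trainee) = 0.2·h(Trainee) + 0.1·1 + 0.2·h(Manager) + 0.2·h(Junior) + 0.3·0
h(Manager) = 0.2·h(Trainee) + 0.1·1 + 0.2·h(Manager) + 0.2·h(Junior) + 0.3·0
h(Junior) = 0.1·h(Trainee) + 0.1·1 + 0.2·h(Manager) + 0.1·h(Junior) + 0.5·0
Solving: h(Trainee) = 0.2292, h(Manager) = 0.2292, h(Junior) = 0.1875.
Starting from Trainee, the probability is 0.2292.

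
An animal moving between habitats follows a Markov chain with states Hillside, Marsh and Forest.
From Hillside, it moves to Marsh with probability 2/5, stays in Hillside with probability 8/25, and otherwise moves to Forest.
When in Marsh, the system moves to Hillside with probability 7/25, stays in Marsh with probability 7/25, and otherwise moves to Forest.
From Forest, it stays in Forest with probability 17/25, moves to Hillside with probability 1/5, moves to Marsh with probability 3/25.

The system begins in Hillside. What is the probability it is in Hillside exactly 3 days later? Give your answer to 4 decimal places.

0.2543

Propagate the distribution vector 3 days from Hillside.
After 0 days: (1.0000, 0.0000, 0.0000)
After 1 day: (0.3200, 0.4000, 0.2800)
After 2 days: (0.2704, 0.2736, 0.4560)
After 3 days: (0.2543, 0.2395, 0.5062)
P(in Hillside after 3 days) = 0.2543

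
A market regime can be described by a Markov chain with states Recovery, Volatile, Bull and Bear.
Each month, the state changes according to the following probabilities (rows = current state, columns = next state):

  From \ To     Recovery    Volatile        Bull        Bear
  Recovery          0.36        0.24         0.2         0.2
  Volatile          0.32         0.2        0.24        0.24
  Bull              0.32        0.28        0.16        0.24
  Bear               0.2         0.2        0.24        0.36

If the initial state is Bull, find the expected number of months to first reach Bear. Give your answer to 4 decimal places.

Let t(s) be the expected number of months to first reach Bear from state s, with t(Bear) = 0. Conditioning on the first month:
t(Recovery) = 1 + 0.36·t(Recovery) + 0.24·t(Volatile) + 0.2·t(Bull)
t(Volatile) = 1 + 0.32·t(Recovery) + 0.2·t(Volatile) + 0.24·t(Bull)
t(Bull) = 1 + 0.32·t(Recovery) + 0.28·t(Volatile) + 0.16·t(Bull)
Solving: t(Recovery) = 4.5956, t(Volatile) = 4.4118, t(Bull) = 4.4118.
Expected months from Bull to Bear: 4.4118.

4.4118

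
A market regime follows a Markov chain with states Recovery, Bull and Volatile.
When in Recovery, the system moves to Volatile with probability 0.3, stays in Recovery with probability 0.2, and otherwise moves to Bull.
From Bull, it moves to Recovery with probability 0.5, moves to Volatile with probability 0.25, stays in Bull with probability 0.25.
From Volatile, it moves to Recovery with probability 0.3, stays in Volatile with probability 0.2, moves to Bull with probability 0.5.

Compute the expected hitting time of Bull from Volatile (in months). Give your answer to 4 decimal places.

2.0000

Let t(s) be the expected number of months to first reach Bull from state s, with t(Bull) = 0. Conditioning on the first month:
t(Recovery) = 1 + 0.2·t(Recovery) + 0.3·t(Volatile)
t(Volatile) = 1 + 0.3·t(Recovery) + 0.2·t(Volatile)
Solving: t(Recovery) = 2.0000, t(Volatile) = 2.0000.
Expected months from Volatile to Bull: 2.0000.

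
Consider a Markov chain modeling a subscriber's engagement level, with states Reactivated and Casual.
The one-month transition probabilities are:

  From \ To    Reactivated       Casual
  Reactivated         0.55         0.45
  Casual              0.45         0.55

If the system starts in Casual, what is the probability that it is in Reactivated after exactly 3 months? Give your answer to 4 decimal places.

0.4995

Propagate the distribution vector 3 months from Casual.
After 0 months: (0.0000, 1.0000)
After 1 month: (0.4500, 0.5500)
After 2 months: (0.4950, 0.5050)
After 3 months: (0.4995, 0.5005)
P(in Reactivated after 3 months) = 0.4995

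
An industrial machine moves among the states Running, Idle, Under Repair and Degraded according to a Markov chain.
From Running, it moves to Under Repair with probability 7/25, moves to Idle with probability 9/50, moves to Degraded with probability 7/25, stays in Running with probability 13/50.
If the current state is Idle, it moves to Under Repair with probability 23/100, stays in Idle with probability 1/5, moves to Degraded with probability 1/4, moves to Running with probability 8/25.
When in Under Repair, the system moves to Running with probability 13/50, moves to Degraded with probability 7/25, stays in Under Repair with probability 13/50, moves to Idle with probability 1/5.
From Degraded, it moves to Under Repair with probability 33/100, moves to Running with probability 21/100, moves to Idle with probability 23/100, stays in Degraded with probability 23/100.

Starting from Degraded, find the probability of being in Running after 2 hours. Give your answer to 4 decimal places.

0.2623

Propagate the distribution vector 2 hours from Degraded.
After 0 hours: (0.0000, 0.0000, 0.0000, 1.0000)
After 1 hour: (0.2100, 0.2300, 0.3300, 0.2300)
After 2 hours: (0.2623, 0.2027, 0.2734, 0.2616)
P(in Running after 2 hours) = 0.2623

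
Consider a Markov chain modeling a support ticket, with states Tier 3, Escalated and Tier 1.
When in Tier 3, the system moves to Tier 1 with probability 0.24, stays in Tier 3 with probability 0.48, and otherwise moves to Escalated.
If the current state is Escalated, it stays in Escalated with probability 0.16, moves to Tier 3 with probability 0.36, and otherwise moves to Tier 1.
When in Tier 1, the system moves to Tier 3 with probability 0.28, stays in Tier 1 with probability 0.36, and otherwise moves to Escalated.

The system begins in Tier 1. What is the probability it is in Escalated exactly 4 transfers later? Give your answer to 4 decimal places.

Propagate the distribution vector 4 transfers from Tier 1.
After 0 transfers: (0.0000, 0.0000, 1.0000)
After 1 transfer: (0.2800, 0.3600, 0.3600)
After 2 transfers: (0.3648, 0.2656, 0.3696)
After 3 transfers: (0.3742, 0.2777, 0.3481)
After 4 transfers: (0.3771, 0.2745, 0.3484)
P(in Escalated after 4 transfers) = 0.2745

0.2745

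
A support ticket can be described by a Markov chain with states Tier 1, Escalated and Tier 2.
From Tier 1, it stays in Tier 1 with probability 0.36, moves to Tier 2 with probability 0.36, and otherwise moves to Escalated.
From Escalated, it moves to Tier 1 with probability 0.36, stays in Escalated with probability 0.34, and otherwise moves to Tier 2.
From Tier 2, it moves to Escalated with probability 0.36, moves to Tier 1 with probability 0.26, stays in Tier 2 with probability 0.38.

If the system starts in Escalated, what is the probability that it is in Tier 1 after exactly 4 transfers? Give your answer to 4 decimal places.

0.3253

Propagate the distribution vector 4 transfers from Escalated.
After 0 transfers: (0.0000, 1.0000, 0.0000)
After 1 transfer: (0.3600, 0.3400, 0.3000)
After 2 transfers: (0.3300, 0.3244, 0.3456)
After 3 transfers: (0.3254, 0.3271, 0.3474)
After 4 transfers: (0.3253, 0.3274, 0.3473)
P(in Tier 1 after 4 transfers) = 0.3253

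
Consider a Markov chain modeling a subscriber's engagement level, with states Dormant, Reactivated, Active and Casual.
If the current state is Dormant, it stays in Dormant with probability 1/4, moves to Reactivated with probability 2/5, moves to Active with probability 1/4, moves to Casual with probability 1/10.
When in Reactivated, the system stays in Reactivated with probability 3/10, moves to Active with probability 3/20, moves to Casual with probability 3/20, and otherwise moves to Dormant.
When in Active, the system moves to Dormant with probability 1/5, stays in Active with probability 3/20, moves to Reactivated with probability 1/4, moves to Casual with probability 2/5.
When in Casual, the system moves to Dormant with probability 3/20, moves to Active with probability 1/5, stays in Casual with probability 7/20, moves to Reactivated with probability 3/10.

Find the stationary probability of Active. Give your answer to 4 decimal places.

0.1880

Let the stationary distribution be π with π = πP and π_1 + π_2 + π_3 + π_4 = 1.
π_1 = 0.25·π_1 + 0.4·π_2 + 0.2·π_3 + 0.15·π_4
π_2 = 0.4·π_1 + 0.3·π_2 + 0.25·π_3 + 0.3·π_4
π_3 = 0.25·π_1 + 0.15·π_2 + 0.15·π_3 + 0.2·π_4
Solving with the normalization constraint gives π = (0.2652, 0.3171, 0.1880, 0.2297).
So the stationary probability of Active is 0.1880.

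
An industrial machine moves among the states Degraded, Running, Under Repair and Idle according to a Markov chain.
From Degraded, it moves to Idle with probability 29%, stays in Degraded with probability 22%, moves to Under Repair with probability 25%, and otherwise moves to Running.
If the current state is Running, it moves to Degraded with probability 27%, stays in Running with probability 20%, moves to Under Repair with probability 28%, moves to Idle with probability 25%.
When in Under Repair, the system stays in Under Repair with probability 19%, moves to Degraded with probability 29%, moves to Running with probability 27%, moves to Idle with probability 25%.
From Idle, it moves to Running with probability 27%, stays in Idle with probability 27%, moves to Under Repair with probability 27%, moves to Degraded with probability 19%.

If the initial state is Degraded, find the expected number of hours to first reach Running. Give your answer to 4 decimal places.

3.9142

Let t(s) be the expected number of hours to first reach Running from state s, with t(Running) = 0. Conditioning on the first hour:
t(Degraded) = 1 + 0.22·t(Degraded) + 0.25·t(Under Repair) + 0.29·t(Idle)
t(Under Repair) = 1 + 0.29·t(Degraded) + 0.19·t(Under Repair) + 0.25·t(Idle)
t(Idle) = 1 + 0.19·t(Degraded) + 0.27·t(Under Repair) + 0.27·t(Idle)
Solving: t(Degraded) = 3.9142, t(Under Repair) = 3.8079, t(Idle) = 3.7970.
Expected hours from Degraded to Running: 3.9142.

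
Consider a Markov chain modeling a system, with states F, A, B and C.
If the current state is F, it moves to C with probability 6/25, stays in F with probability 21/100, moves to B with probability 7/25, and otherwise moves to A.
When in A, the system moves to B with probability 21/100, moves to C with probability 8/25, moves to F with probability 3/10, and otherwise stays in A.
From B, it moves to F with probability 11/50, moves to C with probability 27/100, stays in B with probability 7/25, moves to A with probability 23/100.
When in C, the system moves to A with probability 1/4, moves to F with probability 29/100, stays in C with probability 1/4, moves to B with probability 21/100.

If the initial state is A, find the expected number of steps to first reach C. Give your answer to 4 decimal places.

3.4823

Let t(s) be the expected number of steps to first reach C from state s, with t(C) = 0. Conditioning on the first step:
t(F) = 1 + 0.21·t(F) + 0.27·t(A) + 0.28·t(B)
t(A) = 1 + 0.3·t(F) + 0.17·t(A) + 0.21·t(B)
t(B) = 1 + 0.22·t(F) + 0.23·t(A) + 0.28·t(B)
Solving: t(F) = 3.7485, t(A) = 3.4823, t(B) = 3.6467.
Expected steps from A to C: 3.4823.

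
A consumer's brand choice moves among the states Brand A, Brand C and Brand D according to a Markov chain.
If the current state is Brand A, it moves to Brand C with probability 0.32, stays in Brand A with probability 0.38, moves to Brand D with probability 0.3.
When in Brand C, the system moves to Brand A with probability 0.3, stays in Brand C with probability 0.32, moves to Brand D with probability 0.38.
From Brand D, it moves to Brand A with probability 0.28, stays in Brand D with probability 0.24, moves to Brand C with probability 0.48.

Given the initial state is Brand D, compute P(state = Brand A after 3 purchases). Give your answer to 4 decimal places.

0.3189

Propagate the distribution vector 3 purchases from Brand D.
After 0 purchases: (0.0000, 0.0000, 1.0000)
After 1 purchase: (0.2800, 0.4800, 0.2400)
After 2 purchases: (0.3176, 0.3584, 0.3240)
After 3 purchases: (0.3189, 0.3718, 0.3092)
P(in Brand A after 3 purchases) = 0.3189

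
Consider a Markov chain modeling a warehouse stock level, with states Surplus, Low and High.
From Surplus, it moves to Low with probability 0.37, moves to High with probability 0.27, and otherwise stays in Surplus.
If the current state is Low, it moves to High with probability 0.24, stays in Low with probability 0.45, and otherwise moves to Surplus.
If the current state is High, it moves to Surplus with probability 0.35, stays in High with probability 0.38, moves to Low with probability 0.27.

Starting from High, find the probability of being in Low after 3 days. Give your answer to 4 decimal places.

Propagate the distribution vector 3 days from High.
After 0 days: (0.0000, 0.0000, 1.0000)
After 1 day: (0.3500, 0.2700, 0.3800)
After 2 days: (0.3427, 0.3536, 0.3037)
After 3 days: (0.3393, 0.3679, 0.2928)
P(in Low after 3 days) = 0.3679

0.3679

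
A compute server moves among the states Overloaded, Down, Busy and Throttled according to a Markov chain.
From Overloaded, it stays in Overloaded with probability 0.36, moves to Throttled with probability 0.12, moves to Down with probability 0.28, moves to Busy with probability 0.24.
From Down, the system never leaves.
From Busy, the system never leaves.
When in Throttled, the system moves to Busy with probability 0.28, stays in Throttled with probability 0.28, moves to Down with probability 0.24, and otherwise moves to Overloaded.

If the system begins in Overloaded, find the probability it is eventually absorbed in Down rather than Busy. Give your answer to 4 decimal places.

0.5275

Let h(s) be the probability of absorption at Down starting from transient state s. Then h(Down) = 1 and h(Busy) = 0. By first-step analysis:
h(Overloaded) = 0.36·h(Overloaded) + 0.28·1 + 0.24·0 + 0.12·h(Throttled)
h(Throttled) = 0.2·h(Overloaded) + 0.24·1 + 0.28·0 + 0.28·h(Throttled)
Solving: h(Overloaded) = 0.5275, h(Throttled) = 0.4799.
Starting from Overloaded, the probability is 0.5275.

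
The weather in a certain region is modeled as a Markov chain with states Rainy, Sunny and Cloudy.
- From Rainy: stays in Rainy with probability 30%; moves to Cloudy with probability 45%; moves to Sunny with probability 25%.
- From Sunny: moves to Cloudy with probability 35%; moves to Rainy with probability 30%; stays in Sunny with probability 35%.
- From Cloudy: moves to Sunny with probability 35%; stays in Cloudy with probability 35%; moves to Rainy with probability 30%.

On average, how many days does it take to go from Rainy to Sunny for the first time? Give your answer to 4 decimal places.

Let t(s) be the expected number of days to first reach Sunny from state s, with t(Sunny) = 0. Conditioning on the first day:
t(Rainy) = 1 + 0.3·t(Rainy) + 0.45·t(Cloudy)
t(Cloudy) = 1 + 0.3·t(Rainy) + 0.35·t(Cloudy)
Solving: t(Rainy) = 3.4375, t(Cloudy) = 3.1250.
Expected days from Rainy to Sunny: 3.4375.

3.4375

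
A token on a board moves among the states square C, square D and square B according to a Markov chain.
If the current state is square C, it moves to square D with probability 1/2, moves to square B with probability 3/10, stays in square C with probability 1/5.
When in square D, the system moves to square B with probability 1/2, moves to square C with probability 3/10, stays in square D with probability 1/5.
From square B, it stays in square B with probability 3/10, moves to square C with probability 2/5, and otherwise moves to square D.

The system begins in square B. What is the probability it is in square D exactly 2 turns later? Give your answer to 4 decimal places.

0.3500

Sum over the intermediate state after 1 turn:
P = P(square B→square C)·P(square C→square D) + P(square B→square D)·P(square D→square D) + P(square B→square B)·P(square B→square D)
  = 0.4×0.5 + 0.3×0.2 + 0.3×0.3
  = 0.2000 + 0.0600 + 0.0900 = 0.3500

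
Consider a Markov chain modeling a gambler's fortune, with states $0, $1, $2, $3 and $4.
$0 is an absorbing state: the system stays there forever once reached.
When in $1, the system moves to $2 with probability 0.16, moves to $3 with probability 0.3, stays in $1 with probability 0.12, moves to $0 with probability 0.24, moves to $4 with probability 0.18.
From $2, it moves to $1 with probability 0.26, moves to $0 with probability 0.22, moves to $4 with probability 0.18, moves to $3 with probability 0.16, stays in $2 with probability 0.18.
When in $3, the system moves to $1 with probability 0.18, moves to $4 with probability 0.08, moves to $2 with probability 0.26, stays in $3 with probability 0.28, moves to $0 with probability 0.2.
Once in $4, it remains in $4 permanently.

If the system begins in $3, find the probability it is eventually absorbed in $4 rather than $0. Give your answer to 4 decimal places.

Let h(s) be the probability of absorption at $4 starting from transient state s. Then h($4) = 1 and h($0) = 0. By first-step analysis:
h($1) = 0.24·0 + 0.12·h($1) + 0.16·h($2) + 0.3·h($3) + 0.18·1
h($2) = 0.22·0 + 0.26·h($1) + 0.18·h($2) + 0.16·h($3) + 0.18·1
h($3) = 0.2·0 + 0.18·h($1) + 0.26·h($2) + 0.28·h($3) + 0.08·1
Solving: h($1) = 0.4046, h($2) = 0.4187, h($3) = 0.3635.
Starting from $3, the probability is 0.3635.

0.3635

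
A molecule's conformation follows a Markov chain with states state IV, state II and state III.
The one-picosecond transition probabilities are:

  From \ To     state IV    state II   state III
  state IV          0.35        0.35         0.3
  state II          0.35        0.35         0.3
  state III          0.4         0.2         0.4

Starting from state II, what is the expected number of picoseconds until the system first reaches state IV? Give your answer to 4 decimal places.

2.7273

Let t(s) be the expected number of picoseconds to first reach state IV from state s, with t(state IV) = 0. Conditioning on the first picosecond:
t(state II) = 1 + 0.35·t(state II) + 0.3·t(state III)
t(state III) = 1 + 0.2·t(state II) + 0.4·t(state III)
Solving: t(state II) = 2.7273, t(state III) = 2.5758.
Expected picoseconds from state II to state IV: 2.7273.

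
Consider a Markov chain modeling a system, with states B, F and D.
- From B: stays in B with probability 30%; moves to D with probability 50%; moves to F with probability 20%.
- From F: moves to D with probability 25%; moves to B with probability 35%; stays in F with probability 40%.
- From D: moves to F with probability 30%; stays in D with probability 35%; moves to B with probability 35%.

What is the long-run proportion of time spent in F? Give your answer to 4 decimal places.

0.2963

Let the stationary distribution be π with π = πP and π_1 + π_2 + π_3 = 1.
π_1 = 0.3·π_1 + 0.35·π_2 + 0.35·π_3
π_2 = 0.2·π_1 + 0.4·π_2 + 0.3·π_3
Solving with the normalization constraint gives π = (0.3333, 0.2963, 0.3704).
So the stationary probability of F is 0.2963.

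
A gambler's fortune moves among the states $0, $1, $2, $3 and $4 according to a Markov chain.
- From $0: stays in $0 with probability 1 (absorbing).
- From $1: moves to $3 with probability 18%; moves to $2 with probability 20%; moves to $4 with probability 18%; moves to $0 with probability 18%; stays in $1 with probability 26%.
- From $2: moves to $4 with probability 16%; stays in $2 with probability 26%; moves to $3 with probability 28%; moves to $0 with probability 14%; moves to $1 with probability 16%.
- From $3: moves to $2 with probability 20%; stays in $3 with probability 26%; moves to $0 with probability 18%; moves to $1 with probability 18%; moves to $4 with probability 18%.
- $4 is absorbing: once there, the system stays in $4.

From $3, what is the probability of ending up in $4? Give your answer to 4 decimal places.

0.5061

Let h(s) be the probability of absorption at $4 starting from transient state s. Then h($4) = 1 and h($0) = 0. By first-step analysis:
h($1) = 0.18·0 + 0.26·h($1) + 0.2·h($2) + 0.18·h($3) + 0.18·1
h($2) = 0.14·0 + 0.16·h($1) + 0.26·h($2) + 0.28·h($3) + 0.16·1
h($3) = 0.18·0 + 0.18·h($1) + 0.2·h($2) + 0.26·h($3) + 0.18·1
Solving: h($1) = 0.5061, h($2) = 0.5172, h($3) = 0.5061.
Starting from $3, the probability is 0.5061.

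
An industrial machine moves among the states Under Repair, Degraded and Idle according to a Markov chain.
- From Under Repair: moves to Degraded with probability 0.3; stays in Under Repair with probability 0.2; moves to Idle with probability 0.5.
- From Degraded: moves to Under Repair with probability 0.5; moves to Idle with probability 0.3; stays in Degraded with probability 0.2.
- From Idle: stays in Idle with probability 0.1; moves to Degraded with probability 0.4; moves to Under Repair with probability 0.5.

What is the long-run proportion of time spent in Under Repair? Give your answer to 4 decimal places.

Let the stationary distribution be π with π = πP and π_1 + π_2 + π_3 = 1.
π_1 = 0.2·π_1 + 0.5·π_2 + 0.5·π_3
π_2 = 0.3·π_1 + 0.2·π_2 + 0.4·π_3
Solving with the normalization constraint gives π = (0.3846, 0.3013, 0.3141).
So the stationary probability of Under Repair is 0.3846.

0.3846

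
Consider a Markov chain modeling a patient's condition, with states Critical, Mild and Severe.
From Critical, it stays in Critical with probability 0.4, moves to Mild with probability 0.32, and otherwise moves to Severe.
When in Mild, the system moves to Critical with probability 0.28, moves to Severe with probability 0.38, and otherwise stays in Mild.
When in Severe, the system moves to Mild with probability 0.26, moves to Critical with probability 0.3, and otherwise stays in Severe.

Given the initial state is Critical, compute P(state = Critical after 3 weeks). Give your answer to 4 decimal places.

Propagate the distribution vector 3 weeks from Critical.
After 0 weeks: (1.0000, 0.0000, 0.0000)
After 1 week: (0.4000, 0.3200, 0.2800)
After 2 weeks: (0.3336, 0.3096, 0.3568)
After 3 weeks: (0.3272, 0.3048, 0.3680)
P(in Critical after 3 weeks) = 0.3272

0.3272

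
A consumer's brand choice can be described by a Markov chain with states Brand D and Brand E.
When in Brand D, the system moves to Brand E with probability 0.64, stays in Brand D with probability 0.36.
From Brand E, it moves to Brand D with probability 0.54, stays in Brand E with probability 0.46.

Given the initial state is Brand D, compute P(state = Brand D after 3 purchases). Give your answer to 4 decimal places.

0.4545

Propagate the distribution vector 3 purchases from Brand D.
After 0 purchases: (1.0000, 0.0000)
After 1 purchase: (0.3600, 0.6400)
After 2 purchases: (0.4752, 0.5248)
After 3 purchases: (0.4545, 0.5455)
P(in Brand D after 3 purchases) = 0.4545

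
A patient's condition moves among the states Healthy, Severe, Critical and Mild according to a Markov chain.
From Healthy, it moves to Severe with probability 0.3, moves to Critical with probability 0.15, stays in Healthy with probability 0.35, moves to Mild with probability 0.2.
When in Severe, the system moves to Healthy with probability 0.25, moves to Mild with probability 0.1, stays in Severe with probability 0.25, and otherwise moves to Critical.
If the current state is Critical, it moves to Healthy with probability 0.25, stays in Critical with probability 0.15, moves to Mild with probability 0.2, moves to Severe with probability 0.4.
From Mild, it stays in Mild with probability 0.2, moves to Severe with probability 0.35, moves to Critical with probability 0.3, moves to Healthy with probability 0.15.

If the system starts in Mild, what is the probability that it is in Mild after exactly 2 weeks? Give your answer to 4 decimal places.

Propagate the distribution vector 2 weeks from Mild.
After 0 weeks: (0.0000, 0.0000, 0.0000, 1.0000)
After 1 week: (0.1500, 0.3500, 0.3000, 0.2000)
After 2 weeks: (0.2450, 0.3225, 0.2675, 0.1650)
P(in Mild after 2 weeks) = 0.1650

0.1650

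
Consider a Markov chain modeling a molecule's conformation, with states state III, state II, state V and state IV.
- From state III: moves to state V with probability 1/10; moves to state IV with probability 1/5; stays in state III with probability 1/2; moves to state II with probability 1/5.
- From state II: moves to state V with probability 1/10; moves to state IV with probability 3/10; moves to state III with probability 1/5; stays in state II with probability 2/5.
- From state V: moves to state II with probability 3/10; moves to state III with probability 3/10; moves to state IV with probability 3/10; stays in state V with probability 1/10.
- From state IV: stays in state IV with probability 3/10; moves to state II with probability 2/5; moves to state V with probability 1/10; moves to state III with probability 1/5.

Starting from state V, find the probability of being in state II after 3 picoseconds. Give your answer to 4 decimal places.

Propagate the distribution vector 3 picoseconds from state V.
After 0 picoseconds: (0.0000, 0.0000, 1.0000, 0.0000)
After 1 picosecond: (0.3000, 0.3000, 0.1000, 0.3000)
After 2 picoseconds: (0.3000, 0.3300, 0.1000, 0.2700)
After 3 picoseconds: (0.3000, 0.3300, 0.1000, 0.2700)
P(in state II after 3 picoseconds) = 0.3300

0.3300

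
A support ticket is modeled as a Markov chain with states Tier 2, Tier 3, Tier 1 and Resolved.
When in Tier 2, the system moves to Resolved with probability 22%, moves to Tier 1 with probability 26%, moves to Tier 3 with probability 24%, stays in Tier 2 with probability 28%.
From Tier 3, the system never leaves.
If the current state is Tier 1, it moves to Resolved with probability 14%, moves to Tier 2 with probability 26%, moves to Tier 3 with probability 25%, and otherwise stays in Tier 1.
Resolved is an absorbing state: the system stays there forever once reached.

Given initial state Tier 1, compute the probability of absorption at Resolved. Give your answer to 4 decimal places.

Let h(s) be the probability of absorption at Resolved starting from transient state s. Then h(Resolved) = 1 and h(Tier 3) = 0. By first-step analysis:
h(Tier 2) = 0.28·h(Tier 2) + 0.24·0 + 0.26·h(Tier 1) + 0.22·1
h(Tier 1) = 0.26·h(Tier 2) + 0.25·0 + 0.35·h(Tier 1) + 0.14·1
Solving: h(Tier 2) = 0.4481, h(Tier 1) = 0.3946.
Starting from Tier 1, the probability is 0.3946.

0.3946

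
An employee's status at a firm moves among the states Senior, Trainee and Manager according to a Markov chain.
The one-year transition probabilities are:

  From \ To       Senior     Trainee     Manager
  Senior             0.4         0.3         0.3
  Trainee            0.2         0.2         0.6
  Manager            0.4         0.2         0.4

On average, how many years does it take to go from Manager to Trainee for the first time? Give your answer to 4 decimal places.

Let t(s) be the expected number of years to first reach Trainee from state s, with t(Trainee) = 0. Conditioning on the first year:
t(Senior) = 1 + 0.4·t(Senior) + 0.3·t(Manager)
t(Manager) = 1 + 0.4·t(Senior) + 0.4·t(Manager)
Solving: t(Senior) = 3.7500, t(Manager) = 4.1667.
Expected years from Manager to Trainee: 4.1667.

4.1667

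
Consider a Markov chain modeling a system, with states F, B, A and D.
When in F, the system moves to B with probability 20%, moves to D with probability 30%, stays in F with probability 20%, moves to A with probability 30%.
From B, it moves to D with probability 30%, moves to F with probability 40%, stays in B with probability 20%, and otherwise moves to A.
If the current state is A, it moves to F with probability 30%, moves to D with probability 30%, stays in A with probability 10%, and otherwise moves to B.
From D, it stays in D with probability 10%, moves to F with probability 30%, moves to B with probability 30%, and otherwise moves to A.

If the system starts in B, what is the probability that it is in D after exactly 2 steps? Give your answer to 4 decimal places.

Propagate the distribution vector 2 steps from B.
After 0 steps: (0.0000, 1.0000, 0.0000, 0.0000)
After 1 step: (0.4000, 0.2000, 0.1000, 0.3000)
After 2 steps: (0.2800, 0.2400, 0.2400, 0.2400)
P(in D after 2 steps) = 0.2400

0.2400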